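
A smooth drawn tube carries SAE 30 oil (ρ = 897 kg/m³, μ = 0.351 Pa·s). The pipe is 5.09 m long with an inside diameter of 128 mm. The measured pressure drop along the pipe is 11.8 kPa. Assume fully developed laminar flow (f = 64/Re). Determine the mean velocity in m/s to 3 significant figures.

V ≈ 3.38 m/s

For laminar flow, f = 64/Re with Re = ρVD/μ, so Darcy-Weisbach reduces to ΔP = 32μLV/D². Solving for V: V = ΔP·D²/(32μL) = 1.18e+04·(0.128)²/(32·0.351·5.09) = 3.382 m/s.
Check: Re = ρVD/μ = 897·3.382·0.128/0.351 = 1106 < 2300, so the laminar assumption holds.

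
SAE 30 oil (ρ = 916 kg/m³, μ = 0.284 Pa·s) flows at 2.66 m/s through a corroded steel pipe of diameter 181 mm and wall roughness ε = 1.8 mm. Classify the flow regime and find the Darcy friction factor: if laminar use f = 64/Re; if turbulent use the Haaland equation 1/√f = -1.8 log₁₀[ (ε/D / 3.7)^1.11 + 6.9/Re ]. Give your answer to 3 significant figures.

Re = ρVD/μ = 916·2.66·0.181/0.284 = 1553.
Re < 2300 → laminar, so f = 64/Re = 0.04121 (roughness is irrelevant in laminar flow).

f ≈ 0.0412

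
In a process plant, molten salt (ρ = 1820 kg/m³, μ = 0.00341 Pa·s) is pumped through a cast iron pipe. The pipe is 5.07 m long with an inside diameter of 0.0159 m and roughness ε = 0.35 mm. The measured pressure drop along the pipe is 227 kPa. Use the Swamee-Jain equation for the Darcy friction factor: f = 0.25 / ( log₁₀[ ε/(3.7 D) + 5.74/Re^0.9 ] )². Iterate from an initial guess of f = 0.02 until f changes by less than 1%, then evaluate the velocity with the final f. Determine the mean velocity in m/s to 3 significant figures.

V ≈ 3.88 m/s

Rearranging Darcy-Weisbach: V = √(2·ΔP·D/(f·L·ρ)). With ε/D = 0.00035/0.0159 = 0.022, iterate starting from f = 0.02:
  f = 0.02 → V = √(2·2.27e+05·0.0159/(0.02·5.07·1820)) = 6.254 m/s; Re = ρVD/μ = 5.307e+04; f → 0.05153
  f = 0.05153 → V = 3.896 m/s; Re = 3.307e+04; f → 0.05208
  f = 0.05208 → V = 3.876 m/s; Re = 3.289e+04; f → 0.05208
Converged (Δf/f < 1%). With the final f = 0.05208: V = √(2·2.27e+05·0.0159/(0.05208·5.07·1820)) = 3.876 m/s.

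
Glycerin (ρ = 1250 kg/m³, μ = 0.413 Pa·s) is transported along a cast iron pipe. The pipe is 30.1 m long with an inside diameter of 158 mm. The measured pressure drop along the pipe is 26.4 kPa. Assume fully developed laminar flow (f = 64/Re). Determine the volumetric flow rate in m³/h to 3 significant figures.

Q ≈ 117 m³/h

For laminar flow, f = 64/Re with Re = ρVD/μ, so Darcy-Weisbach reduces to ΔP = 32μLV/D². Solving for V: V = ΔP·D²/(32μL) = 2.64e+04·(0.158)²/(32·0.413·30.1) = 1.657 m/s.
Check: Re = ρVD/μ = 1250·1.657·0.158/0.413 = 792.3 < 2300, so the laminar assumption holds.
Q = V·A = 1.657·(π/4·0.158²) = 0.03248 m³/s = 117 m³/h.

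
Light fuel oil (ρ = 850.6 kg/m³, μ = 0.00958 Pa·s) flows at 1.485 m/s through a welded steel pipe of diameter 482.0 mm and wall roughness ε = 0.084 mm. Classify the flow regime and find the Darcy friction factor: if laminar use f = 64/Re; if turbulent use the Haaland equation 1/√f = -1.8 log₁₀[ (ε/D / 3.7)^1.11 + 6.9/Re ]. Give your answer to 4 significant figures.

Re = ρVD/μ = 850.6·1.485·0.482/0.00958 = 6.355e+04.
Re > 4000 → turbulent. ε/D = 8.4e-05/0.482 = 0.000174; Haaland: 1/√f = -1.8 log₁₀[1.57e-05 + 0.000109] = 7.03, so f = 0.02024.

f ≈ 0.02024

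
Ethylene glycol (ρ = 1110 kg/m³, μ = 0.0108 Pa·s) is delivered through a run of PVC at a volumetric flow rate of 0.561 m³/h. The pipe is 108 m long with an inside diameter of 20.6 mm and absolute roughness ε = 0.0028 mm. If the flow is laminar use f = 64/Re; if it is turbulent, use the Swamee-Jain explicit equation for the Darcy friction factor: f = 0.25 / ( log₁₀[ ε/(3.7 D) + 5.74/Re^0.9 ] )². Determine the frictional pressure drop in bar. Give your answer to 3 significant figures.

ΔP ≈ 0.411 bar

Q = 0.561 m³/h = 0.561/3600 = 0.0001558 m³/s.
Cross-sectional area A = πD²/4 = π(0.0206)²/4 = 0.0003333 m²; mean velocity V = Q/A = 0.0001558/0.0003333 = 0.4676 m/s.
Reynolds number Re = ρVD/μ = 1110 · 0.4676 · 0.0206 / 0.0108 = 989.9.
Re < 2300 → laminar flow, so f = 64/Re = 64/989.9 = 0.06465 (the turbulent correlation is not needed).
Darcy-Weisbach: ΔP = f(L/D)(ρV²/2) = 0.06465·(108/0.0206)·(1110·0.4676²/2) = 0.06465·5243·121.3 = 4.112e+04 Pa.
ΔP = 4.112e+04 Pa = 0.411 bar.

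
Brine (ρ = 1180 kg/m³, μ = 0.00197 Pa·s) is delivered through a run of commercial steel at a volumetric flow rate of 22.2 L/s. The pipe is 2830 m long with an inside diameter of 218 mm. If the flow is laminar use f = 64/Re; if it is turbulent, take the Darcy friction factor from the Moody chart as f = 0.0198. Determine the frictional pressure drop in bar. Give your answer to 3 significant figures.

Q = 22.2 L/s = 22.2/1000 = 0.0222 m³/s.
Cross-sectional area A = πD²/4 = π(0.218)²/4 = 0.03733 m²; mean velocity V = Q/A = 0.0222/0.03733 = 0.5948 m/s.
Reynolds number Re = ρVD/μ = 1180 · 0.5948 · 0.218 / 0.00197 = 7.766e+04.
Re > 4000 → turbulent; use the Moody-chart value f = 0.0198.
Darcy-Weisbach: ΔP = f(L/D)(ρV²/2) = 0.0198·(2830/0.218)·(1180·0.5948²/2) = 0.0198·1.298e+04·208.7 = 5.365e+04 Pa.
ΔP = 5.365e+04 Pa = 0.536 bar.

ΔP ≈ 0.536 bar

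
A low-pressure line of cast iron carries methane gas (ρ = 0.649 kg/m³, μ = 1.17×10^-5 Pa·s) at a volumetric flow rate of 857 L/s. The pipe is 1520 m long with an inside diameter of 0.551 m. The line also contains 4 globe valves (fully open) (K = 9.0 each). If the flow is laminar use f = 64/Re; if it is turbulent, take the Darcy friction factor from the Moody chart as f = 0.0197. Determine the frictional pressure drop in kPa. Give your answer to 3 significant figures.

Q = 857 L/s = 857/1000 = 0.857 m³/s.
Cross-sectional area A = πD²/4 = π(0.551)²/4 = 0.2384 m²; mean velocity V = Q/A = 0.857/0.2384 = 3.594 m/s.
Reynolds number Re = ρVD/μ = 0.649 · 3.594 · 0.551 / 1.17e-05 = 1.098e+05.
Re > 4000 → turbulent; use the Moody-chart value f = 0.0197.
Total minor-loss coefficient ΣK = 4·9 = 36.
ΔP = [f·L/D + ΣK]·(ρV²/2) = [0.0197·1520/0.551 + 36]·(0.649·3.594²/2) = [54.34 + 36]·4.192 = 378.7 Pa.
ΔP = 378.7 Pa = 0.379 kPa.

ΔP ≈ 0.379 kPa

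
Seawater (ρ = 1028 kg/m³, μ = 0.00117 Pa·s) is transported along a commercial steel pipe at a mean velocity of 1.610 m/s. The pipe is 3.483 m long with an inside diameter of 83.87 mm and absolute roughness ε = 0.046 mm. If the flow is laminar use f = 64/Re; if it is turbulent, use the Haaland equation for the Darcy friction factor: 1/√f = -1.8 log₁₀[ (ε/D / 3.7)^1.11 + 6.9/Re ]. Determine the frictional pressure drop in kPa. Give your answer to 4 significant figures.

Reynolds number Re = ρVD/μ = 1028 · 1.61 · 0.08387 / 0.00117 = 1.186e+05.
Re > 4000 → turbulent. Relative roughness ε/D = 4.6e-05/0.08387 = 0.000548. Haaland: 1/√f = -1.8 log₁₀[(0.000548/3.7)^1.11 + 6.9/1.186e+05] = -1.8 log₁₀[5.62e-05 + 5.82e-05] = 7.095, so f = 0.01986.
Darcy-Weisbach: ΔP = f(L/D)(ρV²/2) = 0.01986·(3.483/0.08387)·(1028·1.61²/2) = 0.01986·41.53·1332 = 1099 Pa.
ΔP = 1099 Pa = 1.099 kPa.

ΔP ≈ 1.099 kPa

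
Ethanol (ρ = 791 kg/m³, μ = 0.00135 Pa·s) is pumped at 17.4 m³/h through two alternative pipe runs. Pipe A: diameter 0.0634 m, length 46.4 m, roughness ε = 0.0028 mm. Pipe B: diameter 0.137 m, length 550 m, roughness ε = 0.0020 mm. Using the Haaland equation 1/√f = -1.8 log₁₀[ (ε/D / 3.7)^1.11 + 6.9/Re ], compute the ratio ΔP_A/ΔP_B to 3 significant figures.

ΔP_A/ΔP_B ≈ 3.34

Pipe A: V = Q/A = 0.004833/0.003157 = 1.531 m/s; Re = 5.687e+04; ε/D = 4.42e-05; Haaland → f = 0.02025; ΔP_A = f(L/D)(ρV²/2) = 1.374e+04 Pa.
Pipe B: V = Q/A = 0.004833/0.01474 = 0.3279 m/s; Re = 2.632e+04; ε/D = 1.46e-05; Haaland → f = 0.02408; ΔP_B = f(L/D)(ρV²/2) = 4111 Pa.
ΔP_A/ΔP_B = 1.374e+04/4111 = 3.34.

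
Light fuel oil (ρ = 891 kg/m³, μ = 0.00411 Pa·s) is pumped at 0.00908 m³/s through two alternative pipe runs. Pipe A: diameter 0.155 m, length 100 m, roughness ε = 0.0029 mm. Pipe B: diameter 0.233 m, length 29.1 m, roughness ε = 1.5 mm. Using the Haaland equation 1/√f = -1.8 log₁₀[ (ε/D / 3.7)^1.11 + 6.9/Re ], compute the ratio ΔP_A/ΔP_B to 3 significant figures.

ΔP_A/ΔP_B ≈ 18.5

Pipe A: V = Q/A = 0.00908/0.01887 = 0.4812 m/s; Re = 1.617e+04; ε/D = 1.87e-05; Haaland → f = 0.0272; ΔP_A = f(L/D)(ρV²/2) = 1810 Pa.
Pipe B: V = Q/A = 0.00908/0.04264 = 0.213 m/s; Re = 1.076e+04; ε/D = 0.00644; Haaland → f = 0.03875; ΔP_B = f(L/D)(ρV²/2) = 97.79 Pa.
ΔP_A/ΔP_B = 1810/97.79 = 18.5.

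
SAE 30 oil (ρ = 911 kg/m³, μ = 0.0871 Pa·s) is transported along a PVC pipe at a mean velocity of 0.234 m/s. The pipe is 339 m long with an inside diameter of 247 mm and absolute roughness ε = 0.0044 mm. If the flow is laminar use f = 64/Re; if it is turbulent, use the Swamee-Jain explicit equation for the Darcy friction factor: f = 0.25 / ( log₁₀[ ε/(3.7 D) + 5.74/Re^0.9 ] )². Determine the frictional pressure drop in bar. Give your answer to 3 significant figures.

ΔP ≈ 0.0362 bar

Reynolds number Re = ρVD/μ = 911 · 0.234 · 0.247 / 0.0871 = 604.5.
Re < 2300 → laminar flow, so f = 64/Re = 64/604.5 = 0.1059 (the turbulent correlation is not needed).
Darcy-Weisbach: ΔP = f(L/D)(ρV²/2) = 0.1059·(339/0.247)·(911·0.234²/2) = 0.1059·1372·24.94 = 3624 Pa.
ΔP = 3624 Pa = 0.0362 bar.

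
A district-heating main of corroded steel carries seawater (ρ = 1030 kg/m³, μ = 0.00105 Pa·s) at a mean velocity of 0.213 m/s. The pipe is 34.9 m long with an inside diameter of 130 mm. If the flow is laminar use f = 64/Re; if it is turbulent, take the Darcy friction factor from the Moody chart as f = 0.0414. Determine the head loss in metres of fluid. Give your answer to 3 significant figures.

h_f ≈ 0.0257 m

Reynolds number Re = ρVD/μ = 1030 · 0.213 · 0.13 / 0.00105 = 2.716e+04.
Re > 4000 → turbulent; use the Moody-chart value f = 0.0414.
Darcy-Weisbach: ΔP = f(L/D)(ρV²/2) = 0.0414·(34.9/0.13)·(1030·0.213²/2) = 0.0414·268.5·23.37 = 259.7 Pa.
Head loss h_f = ΔP/(ρg) = 259.7/(1030·9.81) = 0.0257 m.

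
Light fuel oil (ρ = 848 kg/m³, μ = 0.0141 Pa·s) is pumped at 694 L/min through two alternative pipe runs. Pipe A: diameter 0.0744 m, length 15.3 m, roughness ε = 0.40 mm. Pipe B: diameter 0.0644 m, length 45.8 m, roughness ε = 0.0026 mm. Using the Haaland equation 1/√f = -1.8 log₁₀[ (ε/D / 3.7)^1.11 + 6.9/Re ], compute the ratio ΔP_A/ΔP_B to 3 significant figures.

Pipe A: V = Q/A = 0.01157/0.004347 = 2.661 m/s; Re = 1.19e+04; ε/D = 0.00538; Haaland → f = 0.03695; ΔP_A = f(L/D)(ρV²/2) = 2.281e+04 Pa.
Pipe B: V = Q/A = 0.01157/0.003257 = 3.551 m/s; Re = 1.375e+04; ε/D = 4.04e-05; Haaland → f = 0.0284; ΔP_B = f(L/D)(ρV²/2) = 1.08e+05 Pa.
ΔP_A/ΔP_B = 2.281e+04/1.08e+05 = 0.211.

ΔP_A/ΔP_B ≈ 0.211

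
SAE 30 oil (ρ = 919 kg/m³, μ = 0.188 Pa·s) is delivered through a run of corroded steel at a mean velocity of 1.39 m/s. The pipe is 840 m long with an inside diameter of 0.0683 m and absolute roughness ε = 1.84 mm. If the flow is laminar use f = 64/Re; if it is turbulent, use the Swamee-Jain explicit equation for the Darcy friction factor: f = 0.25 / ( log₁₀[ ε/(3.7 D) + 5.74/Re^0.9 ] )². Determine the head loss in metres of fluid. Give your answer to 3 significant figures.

Reynolds number Re = ρVD/μ = 919 · 1.39 · 0.0683 / 0.188 = 464.1.
Re < 2300 → laminar flow, so f = 64/Re = 64/464.1 = 0.1379 (the turbulent correlation is not needed).
Darcy-Weisbach: ΔP = f(L/D)(ρV²/2) = 0.1379·(840/0.0683)·(919·1.39²/2) = 0.1379·1.23e+04·887.8 = 1.506e+06 Pa.
Head loss h_f = ΔP/(ρg) = 1.506e+06/(919·9.81) = 167 m.

h_f ≈ 167 m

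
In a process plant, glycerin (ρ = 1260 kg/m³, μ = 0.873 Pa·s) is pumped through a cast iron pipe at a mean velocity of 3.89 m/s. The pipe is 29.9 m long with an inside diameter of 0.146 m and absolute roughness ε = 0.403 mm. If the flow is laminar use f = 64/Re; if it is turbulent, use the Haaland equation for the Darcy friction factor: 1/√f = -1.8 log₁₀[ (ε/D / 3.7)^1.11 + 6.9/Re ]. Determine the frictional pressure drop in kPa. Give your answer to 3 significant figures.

Reynolds number Re = ρVD/μ = 1260 · 3.89 · 0.146 / 0.873 = 819.7.
Re < 2300 → laminar flow, so f = 64/Re = 64/819.7 = 0.07808 (the turbulent correlation is not needed).
Darcy-Weisbach: ΔP = f(L/D)(ρV²/2) = 0.07808·(29.9/0.146)·(1260·3.89²/2) = 0.07808·204.8·9533 = 1.524e+05 Pa.
ΔP = 1.524e+05 Pa = 152 kPa.

ΔP ≈ 152 kPa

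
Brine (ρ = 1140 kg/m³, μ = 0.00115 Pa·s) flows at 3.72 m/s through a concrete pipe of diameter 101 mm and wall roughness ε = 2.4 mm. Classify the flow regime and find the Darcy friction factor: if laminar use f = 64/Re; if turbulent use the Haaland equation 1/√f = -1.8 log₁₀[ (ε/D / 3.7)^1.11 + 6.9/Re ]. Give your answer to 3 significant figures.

Re = ρVD/μ = 1140·3.72·0.101/0.00115 = 3.725e+05.
Re > 4000 → turbulent. ε/D = 0.0024/0.101 = 0.0238; Haaland: 1/√f = -1.8 log₁₀[0.00369 + 1.85e-05] = 4.376, so f = 0.05221.

f ≈ 0.0522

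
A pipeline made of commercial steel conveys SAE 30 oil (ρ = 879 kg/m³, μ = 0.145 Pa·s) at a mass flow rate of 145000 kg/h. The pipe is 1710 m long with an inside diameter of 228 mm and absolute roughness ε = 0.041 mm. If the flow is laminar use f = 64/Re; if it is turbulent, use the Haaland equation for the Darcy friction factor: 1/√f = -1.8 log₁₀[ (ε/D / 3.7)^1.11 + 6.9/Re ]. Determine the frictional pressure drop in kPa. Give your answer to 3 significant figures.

ṁ = 145000 kg/h = 145000/3600 = 40.28 kg/s.
A = πD²/4 = π(0.228)²/4 = 0.04083 m²; mean velocity V = ṁ/(ρA) = 40.28/(879 · 0.04083) = 1.122 m/s.
Reynolds number Re = ρVD/μ = 879 · 1.122 · 0.228 / 0.145 = 1551.
Re < 2300 → laminar flow, so f = 64/Re = 64/1551 = 0.04126 (the turbulent correlation is not needed).
Darcy-Weisbach: ΔP = f(L/D)(ρV²/2) = 0.04126·(1710/0.228)·(879·1.122²/2) = 0.04126·7500·553.6 = 1.713e+05 Pa.
ΔP = 1.713e+05 Pa = 171 kPa.

ΔP ≈ 171 kPa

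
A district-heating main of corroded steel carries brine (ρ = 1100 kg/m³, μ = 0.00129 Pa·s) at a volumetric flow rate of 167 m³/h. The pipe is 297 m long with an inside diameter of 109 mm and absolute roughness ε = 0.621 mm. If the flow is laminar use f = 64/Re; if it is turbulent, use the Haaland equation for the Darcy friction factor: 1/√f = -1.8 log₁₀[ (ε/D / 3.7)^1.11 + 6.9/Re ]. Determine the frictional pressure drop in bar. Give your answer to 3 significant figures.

ΔP ≈ 11.8 bar

Q = 167 m³/h = 167/3600 = 0.04639 m³/s.
Cross-sectional area A = πD²/4 = π(0.109)²/4 = 0.009331 m²; mean velocity V = Q/A = 0.04639/0.009331 = 4.971 m/s.
Reynolds number Re = ρVD/μ = 1100 · 4.971 · 0.109 / 0.00129 = 4.621e+05.
Re > 4000 → turbulent. Relative roughness ε/D = 0.000621/0.109 = 0.0057. Haaland: 1/√f = -1.8 log₁₀[(0.0057/3.7)^1.11 + 6.9/4.621e+05] = -1.8 log₁₀[0.000755 + 1.49e-05] = 5.604, so f = 0.03184.
Darcy-Weisbach: ΔP = f(L/D)(ρV²/2) = 0.03184·(297/0.109)·(1100·4.971²/2) = 0.03184·2725·1.359e+04 = 1.179e+06 Pa.
ΔP = 1.179e+06 Pa = 11.8 bar.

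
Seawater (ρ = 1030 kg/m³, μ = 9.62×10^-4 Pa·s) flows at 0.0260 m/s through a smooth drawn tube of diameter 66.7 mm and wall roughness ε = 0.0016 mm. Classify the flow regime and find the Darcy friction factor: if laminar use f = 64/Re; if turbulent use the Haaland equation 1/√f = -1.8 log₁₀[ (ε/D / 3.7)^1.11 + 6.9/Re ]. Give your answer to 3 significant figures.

f ≈ 0.0345

Re = ρVD/μ = 1030·0.026·0.0667/0.000962 = 1857.
Re < 2300 → laminar, so f = 64/Re = 0.03447 (roughness is irrelevant in laminar flow).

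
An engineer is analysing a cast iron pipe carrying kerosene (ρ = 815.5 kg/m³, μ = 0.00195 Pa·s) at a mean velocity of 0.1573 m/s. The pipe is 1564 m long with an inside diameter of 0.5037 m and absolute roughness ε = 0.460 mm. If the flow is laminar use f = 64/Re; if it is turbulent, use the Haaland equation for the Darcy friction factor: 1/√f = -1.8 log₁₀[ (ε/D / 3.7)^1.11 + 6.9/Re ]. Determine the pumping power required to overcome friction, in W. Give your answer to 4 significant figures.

Reynolds number Re = ρVD/μ = 815.5 · 0.1573 · 0.5037 / 0.00195 = 3.314e+04.
Re > 4000 → turbulent. Relative roughness ε/D = 0.00046/0.5037 = 0.000913. Haaland: 1/√f = -1.8 log₁₀[(0.000913/3.7)^1.11 + 6.9/3.314e+04] = -1.8 log₁₀[9.9e-05 + 0.000208] = 6.323, so f = 0.02502.
Darcy-Weisbach: ΔP = f(L/D)(ρV²/2) = 0.02502·(1564/0.5037)·(815.5·0.1573²/2) = 0.02502·3105·10.09 = 783.7 Pa.
Q = V·A = 0.1573·0.1993 = 0.03134 m³/s.
Pumping power P = QΔP = 0.03134·783.7 = 24.563 W = 24.56 W.

P ≈ 24.56 W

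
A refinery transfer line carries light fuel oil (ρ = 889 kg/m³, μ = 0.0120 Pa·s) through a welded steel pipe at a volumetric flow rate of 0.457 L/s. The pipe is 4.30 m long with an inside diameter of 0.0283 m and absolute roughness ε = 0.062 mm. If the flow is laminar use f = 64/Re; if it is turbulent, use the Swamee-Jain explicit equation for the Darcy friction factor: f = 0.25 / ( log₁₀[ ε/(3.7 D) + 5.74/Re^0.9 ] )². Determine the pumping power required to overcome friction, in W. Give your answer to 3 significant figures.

Q = 0.457 L/s = 0.457/1000 = 0.000457 m³/s.
Cross-sectional area A = πD²/4 = π(0.0283)²/4 = 0.000629 m²; mean velocity V = Q/A = 0.000457/0.000629 = 0.7265 m/s.
Reynolds number Re = ρVD/μ = 889 · 0.7265 · 0.0283 / 0.012 = 1523.
Re < 2300 → laminar flow, so f = 64/Re = 64/1523 = 0.04202 (the turbulent correlation is not needed).
Darcy-Weisbach: ΔP = f(L/D)(ρV²/2) = 0.04202·(4.3/0.0283)·(889·0.7265²/2) = 0.04202·151.9·234.6 = 1498 Pa.
Pumping power P = QΔP = 0.000457·1498 = 0.6845 W = 0.685 W.

P ≈ 0.685 W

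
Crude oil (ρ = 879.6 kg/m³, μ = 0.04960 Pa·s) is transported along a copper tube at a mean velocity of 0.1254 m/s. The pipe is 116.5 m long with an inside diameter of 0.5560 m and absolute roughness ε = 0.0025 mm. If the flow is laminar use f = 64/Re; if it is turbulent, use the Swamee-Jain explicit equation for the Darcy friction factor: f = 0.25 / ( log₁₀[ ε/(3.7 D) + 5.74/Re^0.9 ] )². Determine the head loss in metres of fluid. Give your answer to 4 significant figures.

Reynolds number Re = ρVD/μ = 879.6 · 0.1254 · 0.556 / 0.0496 = 1236.
Re < 2300 → laminar flow, so f = 64/Re = 64/1236 = 0.05176 (the turbulent correlation is not needed).
Darcy-Weisbach: ΔP = f(L/D)(ρV²/2) = 0.05176·(116.5/0.556)·(879.6·0.1254²/2) = 0.05176·209.5·6.916 = 75.01 Pa.
Head loss h_f = ΔP/(ρg) = 75.01/(879.6·9.81) = 0.008693 m.

h_f ≈ 0.008693 m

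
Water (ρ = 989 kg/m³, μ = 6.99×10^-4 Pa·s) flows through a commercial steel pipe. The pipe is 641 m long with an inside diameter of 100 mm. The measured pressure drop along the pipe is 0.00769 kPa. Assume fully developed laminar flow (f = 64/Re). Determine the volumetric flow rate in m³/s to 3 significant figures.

Q ≈ 4.21×10^-5 m³/s

For laminar flow, f = 64/Re with Re = ρVD/μ, so Darcy-Weisbach reduces to ΔP = 32μLV/D². Solving for V: V = ΔP·D²/(32μL) = 7.69·(0.1)²/(32·0.000699·641) = 0.005363 m/s.
Check: Re = ρVD/μ = 989·0.005363·0.1/0.000699 = 758.9 < 2300, so the laminar assumption holds.
Q = V·A = 0.005363·(π/4·0.1²) = 4.212e-05 m³/s = 4.21×10^-5 m³/s.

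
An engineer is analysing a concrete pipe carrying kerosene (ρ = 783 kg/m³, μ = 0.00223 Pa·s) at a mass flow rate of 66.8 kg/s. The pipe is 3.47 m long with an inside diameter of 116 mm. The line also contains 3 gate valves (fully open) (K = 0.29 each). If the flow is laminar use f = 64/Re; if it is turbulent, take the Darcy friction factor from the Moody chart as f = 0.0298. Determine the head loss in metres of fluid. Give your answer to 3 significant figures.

h_f ≈ 5.85 m

A = πD²/4 = π(0.116)²/4 = 0.01057 m²; mean velocity V = ṁ/(ρA) = 66.8/(783 · 0.01057) = 8.073 m/s.
Reynolds number Re = ρVD/μ = 783 · 8.073 · 0.116 / 0.00223 = 3.288e+05.
Re > 4000 → turbulent; use the Moody-chart value f = 0.0298.
Total minor-loss coefficient ΣK = 3·0.29 = 0.87.
ΔP = [f·L/D + ΣK]·(ρV²/2) = [0.0298·3.47/0.116 + 0.87]·(783·8.073²/2) = [0.8914 + 0.87]·2.551e+04 = 4.494e+04 Pa.
Head loss h_f = ΔP/(ρg) = 4.494e+04/(783·9.81) = 5.85 m.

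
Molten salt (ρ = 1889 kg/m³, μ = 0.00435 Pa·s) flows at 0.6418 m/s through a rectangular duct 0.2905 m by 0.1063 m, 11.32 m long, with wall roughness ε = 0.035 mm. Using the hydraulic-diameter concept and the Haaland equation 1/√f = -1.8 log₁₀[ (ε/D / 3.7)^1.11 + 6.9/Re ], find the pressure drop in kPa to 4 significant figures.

ΔP ≈ 0.6227 kPa

Hydraulic diameter D_h = 4A/P = 4·(0.2905·0.1063)/(2·(0.2905+0.1063)) = 0.1235/0.7936 = 0.1556 m.
Re = ρVD_h/μ = 1889·0.6418·0.1556/0.00435 = 4.338e+04.
ε/D_h = 3.5e-05/0.1556 = 0.000225; Haaland gives 1/√f = -1.8 log₁₀[2.09e-05+0.000159] = 6.741, so f = 0.02201.
ΔP = f(L/D_h)(ρV²/2) = 0.02201·11.32/0.1556·389 = 622.7 Pa.
ΔP = 0.6227 kPa.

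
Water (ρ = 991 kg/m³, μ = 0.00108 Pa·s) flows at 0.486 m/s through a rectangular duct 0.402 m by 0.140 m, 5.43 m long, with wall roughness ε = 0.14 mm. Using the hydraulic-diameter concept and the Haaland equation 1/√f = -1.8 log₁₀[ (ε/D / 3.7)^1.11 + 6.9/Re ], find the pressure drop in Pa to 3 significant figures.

ΔP ≈ 64.1 Pa

Hydraulic diameter D_h = 4A/P = 4·(0.402·0.14)/(2·(0.402+0.14)) = 0.2251/1.084 = 0.2077 m.
Re = ρVD_h/μ = 991·0.486·0.2077/0.00108 = 9.261e+04.
ε/D_h = 0.00014/0.2077 = 0.000674; Haaland gives 1/√f = -1.8 log₁₀[7.07e-05+7.45e-05] = 6.909, so f = 0.02095.
ΔP = f(L/D_h)(ρV²/2) = 0.02095·5.43/0.2077·117 = 64.11 Pa.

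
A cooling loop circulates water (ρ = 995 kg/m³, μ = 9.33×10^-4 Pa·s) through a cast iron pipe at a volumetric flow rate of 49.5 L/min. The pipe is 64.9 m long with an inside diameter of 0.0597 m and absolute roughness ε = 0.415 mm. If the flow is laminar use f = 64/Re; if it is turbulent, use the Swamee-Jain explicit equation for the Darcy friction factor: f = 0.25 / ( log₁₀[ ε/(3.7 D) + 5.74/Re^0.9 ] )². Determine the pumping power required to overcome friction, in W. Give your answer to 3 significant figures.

Q = 49.5 L/min = 49.5/60000 = 0.000825 m³/s.
Cross-sectional area A = πD²/4 = π(0.0597)²/4 = 0.002799 m²; mean velocity V = Q/A = 0.000825/0.002799 = 0.2947 m/s.
Reynolds number Re = ρVD/μ = 995 · 0.2947 · 0.0597 / 0.000933 = 1.876e+04.
Re > 4000 → turbulent. Relative roughness ε/D = 0.000415/0.0597 = 0.00695. Swamee-Jain: f = 0.25/(log₁₀[0.00695/3.7 + 5.74/1.876e+04^0.9])² = 0.25/(log₁₀[0.00188 + 0.000818])² = 0.25/(-2.569)² = 0.03788.
Darcy-Weisbach: ΔP = f(L/D)(ρV²/2) = 0.03788·(64.9/0.0597)·(995·0.2947²/2) = 0.03788·1087·43.21 = 1779 Pa.
Pumping power P = QΔP = 0.000825·1779 = 1.468 W = 1.47 W.

P ≈ 1.47 W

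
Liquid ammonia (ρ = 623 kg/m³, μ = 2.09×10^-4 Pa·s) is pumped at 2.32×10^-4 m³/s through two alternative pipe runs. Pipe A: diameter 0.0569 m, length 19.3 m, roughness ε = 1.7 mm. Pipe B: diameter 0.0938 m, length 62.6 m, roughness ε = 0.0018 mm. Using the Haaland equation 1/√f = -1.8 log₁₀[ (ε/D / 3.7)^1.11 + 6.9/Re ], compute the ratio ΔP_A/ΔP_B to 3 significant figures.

ΔP_A/ΔP_B ≈ 7.06

Pipe A: V = Q/A = 0.000232/0.002543 = 0.09124 m/s; Re = 1.547e+04; ε/D = 0.0299; Haaland → f = 0.05916; ΔP_A = f(L/D)(ρV²/2) = 52.03 Pa.
Pipe B: V = Q/A = 0.000232/0.00691 = 0.03357 m/s; Re = 9387; ε/D = 1.92e-05; Haaland → f = 0.03145; ΔP_B = f(L/D)(ρV²/2) = 7.369 Pa.
ΔP_A/ΔP_B = 52.03/7.369 = 7.06.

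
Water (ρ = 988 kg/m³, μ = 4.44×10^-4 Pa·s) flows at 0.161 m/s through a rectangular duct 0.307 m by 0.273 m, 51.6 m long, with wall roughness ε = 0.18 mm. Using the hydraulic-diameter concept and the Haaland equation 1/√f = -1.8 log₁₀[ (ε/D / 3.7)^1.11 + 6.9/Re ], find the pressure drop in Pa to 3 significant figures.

ΔP ≈ 46.8 Pa

Hydraulic diameter D_h = 4A/P = 4·(0.307·0.273)/(2·(0.307+0.273)) = 0.3352/1.16 = 0.289 m.
Re = ρVD_h/μ = 988·0.161·0.289/0.000444 = 1.035e+05.
ε/D_h = 0.00018/0.289 = 0.000623; Haaland gives 1/√f = -1.8 log₁₀[6.47e-05+6.66e-05] = 6.987, so f = 0.02049.
ΔP = f(L/D_h)(ρV²/2) = 0.02049·51.6/0.289·12.8 = 46.84 Pa.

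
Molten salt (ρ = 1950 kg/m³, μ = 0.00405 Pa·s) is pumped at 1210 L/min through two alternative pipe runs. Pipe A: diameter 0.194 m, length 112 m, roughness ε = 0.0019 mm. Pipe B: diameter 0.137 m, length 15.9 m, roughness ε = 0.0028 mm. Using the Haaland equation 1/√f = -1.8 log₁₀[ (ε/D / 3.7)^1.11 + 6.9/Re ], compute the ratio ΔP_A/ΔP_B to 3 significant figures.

ΔP_A/ΔP_B ≈ 1.33

Pipe A: V = Q/A = 0.02017/0.02956 = 0.6822 m/s; Re = 6.373e+04; ε/D = 9.79e-06; Haaland → f = 0.01965; ΔP_A = f(L/D)(ρV²/2) = 5149 Pa.
Pipe B: V = Q/A = 0.02017/0.01474 = 1.368 m/s; Re = 9.024e+04; ε/D = 2.04e-05; Haaland → f = 0.01829; ΔP_B = f(L/D)(ρV²/2) = 3873 Pa.
ΔP_A/ΔP_B = 5149/3873 = 1.33.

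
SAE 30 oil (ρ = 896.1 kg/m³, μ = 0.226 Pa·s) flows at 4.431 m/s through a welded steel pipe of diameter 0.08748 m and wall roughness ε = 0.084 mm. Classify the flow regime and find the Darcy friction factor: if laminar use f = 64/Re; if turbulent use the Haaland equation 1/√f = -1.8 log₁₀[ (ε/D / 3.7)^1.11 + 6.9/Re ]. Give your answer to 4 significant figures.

f ≈ 0.04164

Re = ρVD/μ = 896.1·4.431·0.08748/0.226 = 1537.
Re < 2300 → laminar, so f = 64/Re = 0.04164 (roughness is irrelevant in laminar flow).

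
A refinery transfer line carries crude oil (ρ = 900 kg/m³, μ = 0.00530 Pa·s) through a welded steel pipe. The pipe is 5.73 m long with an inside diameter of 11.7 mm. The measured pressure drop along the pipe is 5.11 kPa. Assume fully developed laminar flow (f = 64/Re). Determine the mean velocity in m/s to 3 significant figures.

For laminar flow, f = 64/Re with Re = ρVD/μ, so Darcy-Weisbach reduces to ΔP = 32μLV/D². Solving for V: V = ΔP·D²/(32μL) = 5110·(0.0117)²/(32·0.0053·5.73) = 0.7198 m/s.
Check: Re = ρVD/μ = 900·0.7198·0.0117/0.0053 = 1430 < 2300, so the laminar assumption holds.

V ≈ 0.720 m/s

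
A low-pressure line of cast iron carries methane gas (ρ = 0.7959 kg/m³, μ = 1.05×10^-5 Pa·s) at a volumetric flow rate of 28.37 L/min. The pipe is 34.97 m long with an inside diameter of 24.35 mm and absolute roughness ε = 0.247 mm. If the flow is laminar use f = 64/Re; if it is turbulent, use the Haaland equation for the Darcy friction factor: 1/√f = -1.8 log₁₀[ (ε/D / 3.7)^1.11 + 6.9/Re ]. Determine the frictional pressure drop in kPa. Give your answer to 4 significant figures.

ΔP ≈ 0.02012 kPa

Q = 28.37 L/min = 28.37/60000 = 0.0004728 m³/s.
Cross-sectional area A = πD²/4 = π(0.02435)²/4 = 0.0004657 m²; mean velocity V = Q/A = 0.0004728/0.0004657 = 1.015 m/s.
Reynolds number Re = ρVD/μ = 0.7959 · 1.015 · 0.02435 / 1.05e-05 = 1874.
Re < 2300 → laminar flow, so f = 64/Re = 64/1874 = 0.03415 (the turbulent correlation is not needed).
Darcy-Weisbach: ΔP = f(L/D)(ρV²/2) = 0.03415·(34.97/0.02435)·(0.7959·1.015²/2) = 0.03415·1436·0.4103 = 20.12 Pa.
ΔP = 20.12 Pa = 0.02012 kPa.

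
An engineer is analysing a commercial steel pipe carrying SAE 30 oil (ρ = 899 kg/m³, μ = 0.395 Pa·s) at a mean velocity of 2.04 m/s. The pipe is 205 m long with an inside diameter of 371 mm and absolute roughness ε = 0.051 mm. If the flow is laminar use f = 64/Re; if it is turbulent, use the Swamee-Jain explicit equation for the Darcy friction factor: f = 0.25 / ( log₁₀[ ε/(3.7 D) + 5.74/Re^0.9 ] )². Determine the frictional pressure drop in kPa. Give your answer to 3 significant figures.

ΔP ≈ 38.4 kPa

Reynolds number Re = ρVD/μ = 899 · 2.04 · 0.371 / 0.395 = 1723.
Re < 2300 → laminar flow, so f = 64/Re = 64/1723 = 0.03715 (the turbulent correlation is not needed).
Darcy-Weisbach: ΔP = f(L/D)(ρV²/2) = 0.03715·(205/0.371)·(899·2.04²/2) = 0.03715·552.6·1871 = 3.84e+04 Pa.
ΔP = 3.84e+04 Pa = 38.4 kPa.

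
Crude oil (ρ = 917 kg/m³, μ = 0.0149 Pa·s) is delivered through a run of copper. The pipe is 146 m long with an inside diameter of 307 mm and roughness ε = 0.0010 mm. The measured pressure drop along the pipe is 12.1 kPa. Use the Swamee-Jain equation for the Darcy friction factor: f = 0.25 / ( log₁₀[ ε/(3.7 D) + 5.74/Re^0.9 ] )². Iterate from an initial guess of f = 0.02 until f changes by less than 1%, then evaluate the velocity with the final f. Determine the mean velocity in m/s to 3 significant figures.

V ≈ 1.53 m/s

Rearranging Darcy-Weisbach: V = √(2·ΔP·D/(f·L·ρ)). With ε/D = 1e-06/0.307 = 3.26e-06, iterate starting from f = 0.02:
  f = 0.02 → V = √(2·1.21e+04·0.307/(0.02·146·917)) = 1.666 m/s; Re = ρVD/μ = 3.147e+04; f → 0.02312
  f = 0.02312 → V = 1.549 m/s; Re = 2.927e+04; f → 0.02352
  f = 0.02352 → V = 1.536 m/s; Re = 2.902e+04; f → 0.02357
Converged (Δf/f < 1%). With the final f = 0.02357: V = √(2·1.21e+04·0.307/(0.02357·146·917)) = 1.534 m/s.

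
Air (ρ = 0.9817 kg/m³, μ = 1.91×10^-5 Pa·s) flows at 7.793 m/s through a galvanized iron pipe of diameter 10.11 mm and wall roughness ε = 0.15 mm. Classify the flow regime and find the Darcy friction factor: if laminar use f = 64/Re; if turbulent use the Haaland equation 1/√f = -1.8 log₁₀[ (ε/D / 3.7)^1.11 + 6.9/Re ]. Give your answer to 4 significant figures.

Re = ρVD/μ = 0.9817·7.793·0.01011/1.91e-05 = 4049.
Re > 4000 → turbulent. ε/D = 0.00015/0.01011 = 0.0148; Haaland: 1/√f = -1.8 log₁₀[0.00219 + 0.0017] = 4.338, so f = 0.05313.

f ≈ 0.05313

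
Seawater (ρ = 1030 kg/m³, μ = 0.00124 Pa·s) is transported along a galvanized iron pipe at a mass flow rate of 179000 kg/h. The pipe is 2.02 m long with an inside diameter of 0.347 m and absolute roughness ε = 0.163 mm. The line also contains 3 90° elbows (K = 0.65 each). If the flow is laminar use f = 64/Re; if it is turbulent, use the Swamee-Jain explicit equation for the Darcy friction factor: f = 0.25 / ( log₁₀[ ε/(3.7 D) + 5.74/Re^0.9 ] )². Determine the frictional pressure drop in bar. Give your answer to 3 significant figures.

ṁ = 179000 kg/h = 179000/3600 = 49.72 kg/s.
A = πD²/4 = π(0.347)²/4 = 0.09457 m²; mean velocity V = ṁ/(ρA) = 49.72/(1030 · 0.09457) = 0.5105 m/s.
Reynolds number Re = ρVD/μ = 1030 · 0.5105 · 0.347 / 0.00124 = 1.471e+05.
Re > 4000 → turbulent. Relative roughness ε/D = 0.000163/0.347 = 0.00047. Swamee-Jain: f = 0.25/(log₁₀[0.00047/3.7 + 5.74/1.471e+05^0.9])² = 0.25/(log₁₀[0.000127 + 0.000128])² = 0.25/(-3.593)² = 0.01936.
Total minor-loss coefficient ΣK = 3·0.65 = 1.95.
ΔP = [f·L/D + ΣK]·(ρV²/2) = [0.01936·2.02/0.347 + 1.95]·(1030·0.5105²/2) = [0.1127 + 1.95]·134.2 = 276.8 Pa.
ΔP = 276.8 Pa = 0.00277 bar.

ΔP ≈ 0.00277 bar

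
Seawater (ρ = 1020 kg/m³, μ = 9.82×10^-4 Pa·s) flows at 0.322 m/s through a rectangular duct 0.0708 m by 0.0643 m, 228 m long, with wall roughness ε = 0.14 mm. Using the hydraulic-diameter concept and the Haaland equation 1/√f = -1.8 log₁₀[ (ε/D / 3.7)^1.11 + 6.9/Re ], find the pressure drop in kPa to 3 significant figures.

Hydraulic diameter D_h = 4A/P = 4·(0.0708·0.0643)/(2·(0.0708+0.0643)) = 0.01821/0.2702 = 0.06739 m.
Re = ρVD_h/μ = 1020·0.322·0.06739/0.000982 = 2.254e+04.
ε/D_h = 0.00014/0.06739 = 0.00208; Haaland gives 1/√f = -1.8 log₁₀[0.000246+0.000306] = 5.864, so f = 0.02908.
ΔP = f(L/D_h)(ρV²/2) = 0.02908·228/0.06739·52.88 = 5203 Pa.
ΔP = 5.20 kPa.

ΔP ≈ 5.20 kPa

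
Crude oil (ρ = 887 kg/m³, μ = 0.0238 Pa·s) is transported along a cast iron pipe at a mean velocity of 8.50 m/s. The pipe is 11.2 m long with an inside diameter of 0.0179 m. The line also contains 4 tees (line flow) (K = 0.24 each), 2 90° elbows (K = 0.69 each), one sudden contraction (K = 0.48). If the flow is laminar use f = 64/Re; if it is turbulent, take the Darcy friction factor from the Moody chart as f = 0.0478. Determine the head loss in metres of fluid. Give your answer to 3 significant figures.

Reynolds number Re = ρVD/μ = 887 · 8.5 · 0.0179 / 0.0238 = 5670.
Re > 4000 → turbulent; use the Moody-chart value f = 0.0478.
Total minor-loss coefficient ΣK = 4·0.24 + 2·0.69 + 1·0.48 = 2.82.
ΔP = [f·L/D + ΣK]·(ρV²/2) = [0.0478·11.2/0.0179 + 2.82]·(887·8.5²/2) = [29.91 + 2.82]·3.204e+04 = 1.049e+06 Pa.
Head loss h_f = ΔP/(ρg) = 1.049e+06/(887·9.81) = 121 m.

h_f ≈ 121 m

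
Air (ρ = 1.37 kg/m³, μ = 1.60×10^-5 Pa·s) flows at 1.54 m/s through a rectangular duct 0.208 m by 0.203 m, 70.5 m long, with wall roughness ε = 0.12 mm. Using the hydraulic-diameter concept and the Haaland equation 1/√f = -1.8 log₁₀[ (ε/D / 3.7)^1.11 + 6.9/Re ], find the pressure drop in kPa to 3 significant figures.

ΔP ≈ 0.0140 kPa

Hydraulic diameter D_h = 4A/P = 4·(0.208·0.203)/(2·(0.208+0.203)) = 0.1689/0.822 = 0.2055 m.
Re = ρVD_h/μ = 1.37·1.54·0.2055/1.6e-05 = 2.709e+04.
ε/D_h = 0.00012/0.2055 = 0.000584; Haaland gives 1/√f = -1.8 log₁₀[6.03e-05+0.000255] = 6.303, so f = 0.02517.
ΔP = f(L/D_h)(ρV²/2) = 0.02517·70.5/0.2055·1.625 = 14.03 Pa.
ΔP = 0.0140 kPa.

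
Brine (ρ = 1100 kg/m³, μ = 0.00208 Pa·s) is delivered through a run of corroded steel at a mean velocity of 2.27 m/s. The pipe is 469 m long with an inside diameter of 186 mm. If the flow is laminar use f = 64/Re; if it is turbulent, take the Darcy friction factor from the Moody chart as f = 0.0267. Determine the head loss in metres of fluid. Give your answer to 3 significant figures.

Reynolds number Re = ρVD/μ = 1100 · 2.27 · 0.186 / 0.00208 = 2.233e+05.
Re > 4000 → turbulent; use the Moody-chart value f = 0.0267.
Darcy-Weisbach: ΔP = f(L/D)(ρV²/2) = 0.0267·(469/0.186)·(1100·2.27²/2) = 0.0267·2522·2834 = 1.908e+05 Pa.
Head loss h_f = ΔP/(ρg) = 1.908e+05/(1100·9.81) = 17.7 m.

h_f ≈ 17.7 m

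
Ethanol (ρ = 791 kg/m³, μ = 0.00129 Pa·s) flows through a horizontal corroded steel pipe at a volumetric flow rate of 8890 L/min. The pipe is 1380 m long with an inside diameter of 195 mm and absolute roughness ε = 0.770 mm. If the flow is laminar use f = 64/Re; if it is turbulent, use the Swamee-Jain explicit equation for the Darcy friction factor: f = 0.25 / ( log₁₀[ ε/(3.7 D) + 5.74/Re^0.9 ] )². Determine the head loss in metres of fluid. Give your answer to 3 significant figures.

Q = 8890 L/min = 8890/60000 = 0.1482 m³/s.
Cross-sectional area A = πD²/4 = π(0.195)²/4 = 0.02986 m²; mean velocity V = Q/A = 0.1482/0.02986 = 4.961 m/s.
Reynolds number Re = ρVD/μ = 791 · 4.961 · 0.195 / 0.00129 = 5.932e+05.
Re > 4000 → turbulent. Relative roughness ε/D = 0.00077/0.195 = 0.00395. Swamee-Jain: f = 0.25/(log₁₀[0.00395/3.7 + 5.74/5.932e+05^0.9])² = 0.25/(log₁₀[0.00107 + 3.66e-05])² = 0.25/(-2.957)² = 0.02859.
Darcy-Weisbach: ΔP = f(L/D)(ρV²/2) = 0.02859·(1380/0.195)·(791·4.961²/2) = 0.02859·7077·9735 = 1.97e+06 Pa.
Head loss h_f = ΔP/(ρg) = 1.97e+06/(791·9.81) = 254 m.

h_f ≈ 254 m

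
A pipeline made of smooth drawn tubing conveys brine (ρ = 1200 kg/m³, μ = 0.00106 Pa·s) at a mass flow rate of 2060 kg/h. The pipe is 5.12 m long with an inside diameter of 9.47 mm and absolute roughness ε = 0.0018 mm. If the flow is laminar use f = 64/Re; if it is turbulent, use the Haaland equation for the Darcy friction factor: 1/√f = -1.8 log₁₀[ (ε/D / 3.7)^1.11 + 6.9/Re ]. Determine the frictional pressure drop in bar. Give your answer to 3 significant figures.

ΔP ≈ 2.94 bar

ṁ = 2060 kg/h = 2060/3600 = 0.5722 kg/s.
A = πD²/4 = π(0.00947)²/4 = 7.044e-05 m²; mean velocity V = ṁ/(ρA) = 0.5722/(1200 · 7.044e-05) = 6.77 m/s.
Reynolds number Re = ρVD/μ = 1200 · 6.77 · 0.00947 / 0.00106 = 7.258e+04.
Re > 4000 → turbulent. Relative roughness ε/D = 1.8e-06/0.00947 = 0.00019. Haaland: 1/√f = -1.8 log₁₀[(0.00019/3.7)^1.11 + 6.9/7.258e+04] = -1.8 log₁₀[1.73e-05 + 9.51e-05] = 7.109, so f = 0.01979.
Darcy-Weisbach: ΔP = f(L/D)(ρV²/2) = 0.01979·(5.12/0.00947)·(1200·6.77²/2) = 0.01979·540.7·2.75e+04 = 2.942e+05 Pa.
ΔP = 2.942e+05 Pa = 2.94 bar.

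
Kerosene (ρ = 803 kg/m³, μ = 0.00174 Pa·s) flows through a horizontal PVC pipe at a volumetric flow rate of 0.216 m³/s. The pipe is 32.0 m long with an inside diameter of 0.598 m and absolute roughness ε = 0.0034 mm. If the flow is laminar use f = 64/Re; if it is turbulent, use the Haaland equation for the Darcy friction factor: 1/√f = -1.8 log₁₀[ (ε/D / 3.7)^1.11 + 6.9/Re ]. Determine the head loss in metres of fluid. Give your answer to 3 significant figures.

Cross-sectional area A = πD²/4 = π(0.598)²/4 = 0.2809 m²; mean velocity V = Q/A = 0.216/0.2809 = 0.7691 m/s.
Reynolds number Re = ρVD/μ = 803 · 0.7691 · 0.598 / 0.00174 = 2.122e+05.
Re > 4000 → turbulent. Relative roughness ε/D = 3.4e-06/0.598 = 5.69e-06. Haaland: 1/√f = -1.8 log₁₀[(5.69e-06/3.7)^1.11 + 6.9/2.122e+05] = -1.8 log₁₀[3.52e-07 + 3.25e-05] = 8.07, so f = 0.01536.
Darcy-Weisbach: ΔP = f(L/D)(ρV²/2) = 0.01536·(32/0.598)·(803·0.7691²/2) = 0.01536·53.51·237.5 = 195.1 Pa.
Head loss h_f = ΔP/(ρg) = 195.1/(803·9.81) = 0.0248 m.

h_f ≈ 0.0248 m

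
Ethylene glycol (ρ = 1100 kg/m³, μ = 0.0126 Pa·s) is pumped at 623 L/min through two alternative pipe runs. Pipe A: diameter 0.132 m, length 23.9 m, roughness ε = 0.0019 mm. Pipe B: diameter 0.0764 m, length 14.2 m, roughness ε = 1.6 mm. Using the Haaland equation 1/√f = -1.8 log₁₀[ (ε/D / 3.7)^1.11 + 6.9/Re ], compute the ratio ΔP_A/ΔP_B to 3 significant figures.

ΔP_A/ΔP_B ≈ 0.0674

Pipe A: V = Q/A = 0.01038/0.01368 = 0.7588 m/s; Re = 8744; ε/D = 1.44e-05; Haaland → f = 0.03207; ΔP_A = f(L/D)(ρV²/2) = 1839 Pa.
Pipe B: V = Q/A = 0.01038/0.004584 = 2.265 m/s; Re = 1.511e+04; ε/D = 0.0209; Haaland → f = 0.05199; ΔP_B = f(L/D)(ρV²/2) = 2.727e+04 Pa.
ΔP_A/ΔP_B = 1839/2.727e+04 = 0.0674.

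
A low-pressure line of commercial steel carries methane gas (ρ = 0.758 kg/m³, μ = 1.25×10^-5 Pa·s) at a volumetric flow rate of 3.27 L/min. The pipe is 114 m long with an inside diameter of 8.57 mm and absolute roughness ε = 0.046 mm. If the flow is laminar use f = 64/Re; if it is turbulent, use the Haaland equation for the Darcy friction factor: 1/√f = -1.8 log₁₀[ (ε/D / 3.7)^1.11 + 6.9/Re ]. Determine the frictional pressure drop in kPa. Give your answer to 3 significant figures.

ΔP ≈ 0.587 kPa

Q = 3.27 L/min = 3.27/60000 = 5.45e-05 m³/s.
Cross-sectional area A = πD²/4 = π(0.00857)²/4 = 5.768e-05 m²; mean velocity V = Q/A = 5.45e-05/5.768e-05 = 0.9448 m/s.
Reynolds number Re = ρVD/μ = 0.758 · 0.9448 · 0.00857 / 1.25e-05 = 491.
Re < 2300 → laminar flow, so f = 64/Re = 64/491 = 0.1303 (the turbulent correlation is not needed).
Darcy-Weisbach: ΔP = f(L/D)(ρV²/2) = 0.1303·(114/0.00857)·(0.758·0.9448²/2) = 0.1303·1.33e+04·0.3383 = 586.6 Pa.
ΔP = 586.6 Pa = 0.587 kPa.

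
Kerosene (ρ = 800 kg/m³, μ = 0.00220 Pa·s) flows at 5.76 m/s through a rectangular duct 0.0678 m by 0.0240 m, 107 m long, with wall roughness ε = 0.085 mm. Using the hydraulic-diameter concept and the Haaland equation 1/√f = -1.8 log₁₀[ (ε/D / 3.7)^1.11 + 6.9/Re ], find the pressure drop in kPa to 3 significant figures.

ΔP ≈ 1060 kPa

Hydraulic diameter D_h = 4A/P = 4·(0.0678·0.024)/(2·(0.0678+0.024)) = 0.006509/0.1836 = 0.03545 m.
Re = ρVD_h/μ = 800·5.76·0.03545/0.0022 = 7.425e+04.
ε/D_h = 8.5e-05/0.03545 = 0.0024; Haaland gives 1/√f = -1.8 log₁₀[0.000289+9.29e-05] = 6.152, so f = 0.02642.
ΔP = f(L/D_h)(ρV²/2) = 0.02642·107/0.03545·1.327e+04 = 1.058e+06 Pa.
ΔP = 1060 kPa.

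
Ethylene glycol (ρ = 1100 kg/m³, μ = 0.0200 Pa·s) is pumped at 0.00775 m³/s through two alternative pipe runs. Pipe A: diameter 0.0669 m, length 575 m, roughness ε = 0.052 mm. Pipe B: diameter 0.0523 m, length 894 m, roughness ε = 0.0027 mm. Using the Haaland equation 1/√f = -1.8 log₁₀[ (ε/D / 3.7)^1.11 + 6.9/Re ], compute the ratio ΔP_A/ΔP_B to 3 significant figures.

ΔP_A/ΔP_B ≈ 0.206

Pipe A: V = Q/A = 0.00775/0.003515 = 2.205 m/s; Re = 8112; ε/D = 0.000777; Haaland → f = 0.03362; ΔP_A = f(L/D)(ρV²/2) = 7.725e+05 Pa.
Pipe B: V = Q/A = 0.00775/0.002148 = 3.608 m/s; Re = 1.038e+04; ε/D = 5.16e-05; Haaland → f = 0.03063; ΔP_B = f(L/D)(ρV²/2) = 3.747e+06 Pa.
ΔP_A/ΔP_B = 7.725e+05/3.747e+06 = 0.206.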